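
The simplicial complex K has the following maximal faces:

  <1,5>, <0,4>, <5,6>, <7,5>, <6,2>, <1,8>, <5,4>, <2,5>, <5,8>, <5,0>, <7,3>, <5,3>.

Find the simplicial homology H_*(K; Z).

Take the total order 0 < 1 < 2 < 3 < 4 < 5 < 6 < 7 < 8 on the vertex set. Then K (dimension 1) consists of the simplices:

  0-simplices (9): [0], [1], [2], [3], [4], [5], [6], [7], [8]
  1-simplices (12): [0,4], [0,5], [1,5], [1,8], [2,5], [2,6], [3,5], [3,7], [4,5], [5,6], [5,7], [5,8]

giving chain groups C_0 ≅ Z^9, C_1 ≅ Z^12.

∂_1: C_1 → C_0 sends each edge [p,q] (with p < q) to q − p. For instance
  ∂[3,7] = [7] − [3].
As a 9×12 matrix over Z this has rank 8, with invariant factors (1,1,1,1,1,1,1,1).

From H_k ≅ ker(∂_k) / im(∂_{k+1}) we obtain:

  H_0: rank C_0 − rank ∂_1 = 9 − 8 = 1, and the invariant factors of ∂_1 are all 1, so H_0 = Z.
  H_1: rank ker ∂_1 − rank ∂_2 = (12 − 8) − 0 = 4, and there is no ∂_2, so H_1 = Z^4.

H_0 = Z,  H_1 = Z^4.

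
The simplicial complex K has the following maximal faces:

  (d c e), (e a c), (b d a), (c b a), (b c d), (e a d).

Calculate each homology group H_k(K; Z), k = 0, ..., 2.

K has 5 vertices, 9 edges, 6 triangles.
rank ∂_0 = 0, rank ∂_1 = 4 ⇒ b_0 = 5 − 0 − 4 = 1; all invariant factors of ∂_1 are 1 so no torsion. So H_0 ≅ Z.
rank ∂_1 = 4, rank ∂_2 = 5 ⇒ b_1 = 9 − 4 − 5 = 0; all invariant factors of ∂_2 are 1 so no torsion. So H_1 ≅ 0.
rank ∂_2 = 5, rank ∂_3 = 0 ⇒ b_2 = 6 − 5 − 0 = 1. So H_2 ≅ Z.

H_0 ≅ Z,  H_1 = 0,  H_2 ≅ Z.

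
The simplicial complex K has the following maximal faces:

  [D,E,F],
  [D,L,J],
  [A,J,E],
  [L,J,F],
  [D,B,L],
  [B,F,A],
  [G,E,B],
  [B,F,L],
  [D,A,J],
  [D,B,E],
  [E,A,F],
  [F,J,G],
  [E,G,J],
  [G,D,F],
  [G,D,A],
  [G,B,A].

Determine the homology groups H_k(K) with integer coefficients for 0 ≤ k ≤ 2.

H_0 ≅ Z,  H_1 ≅ Z^2,  H_2 ≅ Z.

Order the vertices as A < B < D < E < F < G < J < L. Listing each simplex with vertices in this order, K has dimension 2 with simplices:

  0-simplices (8): A, B, D, E, F, G, J, L
  1-simplices (24): AB, AD, AE, AF, AG, AJ, BD, BE, BF, BG, BL, DE, DF, DG, DJ, DL, EF, EG, EJ, FG, FJ, FL, GJ, JL
  2-simplices (16): ABF, ABG, ADG, ADJ, AEF, AEJ, BDE, BDL, BEG, BFL, DEF, DFG, DJL, EGJ, FGJ, FJL

Hence C_0 ≅ Z^8, C_1 ≅ Z^24, C_2 ≅ Z^16.

Boundary ∂_1: C_1 → C_0 maps an edge to its endpoints' difference, ∂[p,q] = q − p.
This gives a 8×24 integer matrix of rank 7; reducing to Smith normal form yields diagonal entries (1,1,1,1,1,1,1).

Boundary ∂_2: C_2 → C_1 sends each 2-simplex [p,q,r] to [q,r] − [p,r] + [p,q]. For instance
  ∂ADJ = DJ − AJ + AD,
  ∂ADG = DG − AG + AD.
As a 24×16 matrix over Z this has rank 15, with invariant factors (1,1,1,1,1,1,1,1,1,1,1,1,1,1,1).

Computing H_k = (kernel of ∂_k) / (image of ∂_{k+1}):

  H_0: rank C_0 − rank ∂_1 = 8 − 7 = 1, and the invariant factors of ∂_1 are all 1, so H_0 = Z.
  H_1: rank ker ∂_1 − rank ∂_2 = (24 − 7) − 15 = 2, and the invariant factors of ∂_2 are all 1, so H_1 = Z^2.
  H_2: rank ker ∂_2 − rank ∂_3 = (16 − 15) − 0 = 1, and there is no ∂_3, so H_2 = Z.

(K is a triangulation of the torus T^2.)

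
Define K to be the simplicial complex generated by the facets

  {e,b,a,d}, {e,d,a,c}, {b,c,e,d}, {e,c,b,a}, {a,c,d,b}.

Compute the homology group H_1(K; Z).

We work with the vertex ordering a < b < c < d < e. The simplices of K, each written with vertices in increasing order, are:

  0-simplices (5): a, b, c, d, e
  1-simplices (10): ab, ac, ad, ae, bc, bd, be, cd, ce, de
  2-simplices (10): abc, abd, abe, acd, ace, ade, bcd, bce, bde, cde
  3-simplices (5): abcd, abce, abde, acde, bcde

Hence C_0 ≅ Z^5, C_1 ≅ Z^10, C_2 ≅ Z^10, C_3 ≅ Z^5.

Boundary ∂_1: C_1 → C_0 is given by ∂[p,q] = [q] − [p]. For instance
  ∂be = e − b.
This gives a 5×10 integer matrix of rank 4; reducing to Smith normal form yields diagonal entries (1,1,1,1).

∂_2: C_2 → C_1 acts by ∂[p,q,r] = [q,r] − [p,r] + [p,q]. For instance
  ∂abe = be − ae + ab,
  ∂ace = ce − ae + ac.
The 10×10 boundary matrix has rank 6 and Smith normal form diag(1,1,1,1,1,1).

∂_3: C_3 → C_2 sends each 3-simplex σ to the alternating sum Σ_i (−1)^i (σ with its i-th vertex removed). For instance
  ∂acde = cde − ade + ace − acd,
  ∂abce = bce − ace + abe − abc.
The 10×5 boundary matrix has rank 4 and Smith normal form diag(1,1,1,1).

Reading off H_k = ker ∂_k / im ∂_{k+1}:

  H_1: rank ker ∂_1 − rank ∂_2 = (10 − 4) − 6 = 0, and the invariant factors of ∂_2 are all 1, so H_1 ≅ 0.

H_1 = 0.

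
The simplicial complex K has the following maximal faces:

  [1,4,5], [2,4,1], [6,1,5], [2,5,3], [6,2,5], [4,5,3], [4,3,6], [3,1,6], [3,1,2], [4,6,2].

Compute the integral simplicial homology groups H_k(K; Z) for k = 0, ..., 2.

H_0 ≅ Z,  H_1 ≅ Z/2Z,  H_2 = 0.

Fix the vertex order 1 < 2 < 3 < 4 < 5 < 6 and write every simplex with vertices in increasing order. Then dim K = 2 and the simplices of K are:

  0-simplices (6): [1], [2], [3], [4], [5], [6]
  1-simplices (15): [1,2], [1,3], [1,4], [1,5], [1,6], [2,3], [2,4], [2,5], [2,6], [3,4], [3,5], [3,6], [4,5], [4,6], [5,6]
  2-simplices (10): [1,2,3], [1,2,4], [1,3,6], [1,4,5], [1,5,6], [2,3,5], [2,4,6], [2,5,6], [3,4,5], [3,4,6]

Hence C_0 ≅ Z^6, C_1 ≅ Z^15, C_2 ≅ Z^10.

Boundary ∂_1: C_1 → C_0 maps an edge to its endpoints' difference, ∂[p,q] = q − p.
The resulting 6×15 matrix has rank 5, and its Smith normal form has invariant factors (1,1,1,1,1).

Boundary ∂_2: C_2 → C_1 acts by ∂[p,q,r] = [q,r] − [p,r] + [p,q]. For instance
  ∂[2,4,6] = [4,6] − [2,6] + [2,4],
  ∂[2,5,6] = [5,6] − [2,6] + [2,5].
The 15×10 boundary matrix has rank 10 and Smith normal form diag(1,1,1,1,1,1,1,1,1,2).

Now H_k = ker ∂_k / im ∂_{k+1}, so:

  H_0: rank C_0 − rank ∂_1 = 6 − 5 = 1, and the invariant factors of ∂_1 are all 1, so H_0 = Z.
  H_1: rank ker ∂_1 − rank ∂_2 = (15 − 5) − 10 = 0, and ∂_2 has invariant factor 2 > 1, so H_1 = Z/2Z.
  H_2: rank ker ∂_2 − rank ∂_3 = (10 − 10) − 0 = 0, and there is no ∂_3, so H_2 = 0.

As a check, the Euler characteristic is 6 − 15 + 10 = 1, which agrees with 1 − 0 + 0 = 1.
(K is a triangulation of the real projective plane RP^2.)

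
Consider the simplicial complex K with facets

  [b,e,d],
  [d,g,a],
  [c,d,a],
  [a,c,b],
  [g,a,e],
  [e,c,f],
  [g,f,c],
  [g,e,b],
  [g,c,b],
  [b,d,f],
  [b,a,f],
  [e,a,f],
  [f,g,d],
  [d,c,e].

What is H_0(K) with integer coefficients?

K has 7 vertices, 21 edges, 14 triangles.
rank ∂_0 = 0, rank ∂_1 = 6 ⇒ b_0 = 7 − 0 − 6 = 1; all invariant factors of ∂_1 are 1 so no torsion. So H_0 ≅ Z.

H_0 = Z.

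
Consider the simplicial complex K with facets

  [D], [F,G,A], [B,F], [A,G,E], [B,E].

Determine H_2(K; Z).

We work with the vertex ordering A < B < D < E < F < G. The simplices of K, each written with vertices in increasing order, are:

  0-simplices (6): A, B, D, E, F, G
  1-simplices (7): AE, AF, AG, BE, BF, EG, FG
  2-simplices (2): AEG, AFG

Hence C_0 ≅ Z^6, C_1 ≅ Z^7, C_2 ≅ Z^2.

The boundary map ∂_1: C_1 → C_0 maps an edge to its endpoints' difference, ∂[p,q] = q − p. For instance
  ∂AE = E − A.
This gives a 6×7 integer matrix of rank 4; reducing to Smith normal form yields diagonal entries (1,1,1,1).

The boundary map ∂_2: C_2 → C_1 acts by ∂[p,q,r] = [q,r] − [p,r] + [p,q]. For instance
  ∂AEG = EG − AG + AE,
  ∂AFG = FG − AG + AF.
The 7×2 boundary matrix has rank 2 and Smith normal form diag(1,1).

From H_k ≅ ker(∂_k) / im(∂_{k+1}) we obtain:

  H_2: rank ker ∂_2 − rank ∂_3 = (2 − 2) − 0 = 0, and there is no ∂_3, so H_2 ≅ 0.

H_2 = 0.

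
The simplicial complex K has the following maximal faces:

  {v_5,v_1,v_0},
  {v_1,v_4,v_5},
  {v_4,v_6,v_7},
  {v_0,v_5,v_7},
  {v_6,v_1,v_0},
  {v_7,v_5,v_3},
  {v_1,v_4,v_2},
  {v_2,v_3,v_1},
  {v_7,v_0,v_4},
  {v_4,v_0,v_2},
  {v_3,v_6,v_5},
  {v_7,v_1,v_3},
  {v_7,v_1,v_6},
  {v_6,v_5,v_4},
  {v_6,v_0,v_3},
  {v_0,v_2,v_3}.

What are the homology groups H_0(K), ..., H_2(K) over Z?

H_0 = Z,  H_1 = Z^2,  H_2 = Z.

Take the total order v_0 < v_1 < v_2 < v_3 < v_4 < v_5 < v_6 < v_7 on the vertex set. Then K (dimension 2) consists of the simplices:

  0-simplices (8): [v_0], [v_1], [v_2], [v_3], [v_4], [v_5], [v_6], [v_7]
  1-simplices (24): (24 of them)
  2-simplices (16): (16 of them)

giving chain groups C_0 ≅ Z^8, C_1 ≅ Z^24, C_2 ≅ Z^16.

Boundary ∂_1: C_1 → C_0 sends each edge [p,q] (with p < q) to q − p.
This gives a 8×24 integer matrix of rank 7; reducing to Smith normal form yields diagonal entries (1,1,1,1,1,1,1).

∂_2: C_2 → C_1 sends each 2-simplex [p,q,r] to [q,r] − [p,r] + [p,q]. For instance
  ∂[v_3,v_5,v_6] = [v_5,v_6] − [v_3,v_6] + [v_3,v_5],
  ∂[v_0,v_1,v_5] = [v_1,v_5] − [v_0,v_5] + [v_0,v_1].
The 24×16 boundary matrix has rank 15 and Smith normal form diag(1,1,1,1,1,1,1,1,1,1,1,1,1,1,1).

Computing H_k = (kernel of ∂_k) / (image of ∂_{k+1}):

  H_0: rank C_0 − rank ∂_1 = 8 − 7 = 1, and the invariant factors of ∂_1 are all 1, so H_0 = Z.
  H_1: rank ker ∂_1 − rank ∂_2 = (24 − 7) − 15 = 2, and the invariant factors of ∂_2 are all 1, so H_1 = Z^2.
  H_2: rank ker ∂_2 − rank ∂_3 = (16 − 15) − 0 = 1, and there is no ∂_3, so H_2 = Z.

(K is a triangulation of the torus T^2.)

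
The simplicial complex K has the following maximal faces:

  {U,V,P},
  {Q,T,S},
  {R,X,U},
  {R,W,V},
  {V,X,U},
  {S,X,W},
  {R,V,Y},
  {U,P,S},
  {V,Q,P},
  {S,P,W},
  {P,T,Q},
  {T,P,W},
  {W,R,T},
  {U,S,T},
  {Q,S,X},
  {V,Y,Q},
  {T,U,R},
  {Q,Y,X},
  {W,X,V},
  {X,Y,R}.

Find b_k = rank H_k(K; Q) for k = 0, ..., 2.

Take the total order P < Q < R < S < T < U < V < W < X < Y on the vertex set. Then K (dimension 2) consists of the simplices:

  0-simplices (10): P, Q, R, S, T, U, V, W, X, Y
  1-simplices (30): PQ, PS, PT, PU, PV, PW, QS, QT, QV, QX, QY, RT, RU, RV, RW, RX, RY, ST, SU, SW, SX, TU, TW, UV, UX, VW, VX, VY, WX, XY
  2-simplices (20): PQT, PQV, PSU, PSW, PTW, PUV, QST, QSX, QVY, QXY, RTU, RTW, RUX, RVW, RVY, RXY, STU, SWX, UVX, VWX

so the chain groups are C_0 ≅ Z^10, C_1 ≅ Z^30, C_2 ≅ Z^20.

Boundary ∂_1: C_1 → C_0 sends each edge [p,q] (with p < q) to q − p.
The 10×30 boundary matrix has rank 9 and Smith normal form diag(1,1,1,1,1,1,1,1,1).

∂_2: C_2 → C_1 acts by ∂[p,q,r] = [q,r] − [p,r] + [p,q]. For instance
  ∂PTW = TW − PW + PT,
  ∂RTU = TU − RU + RT.
As a 30×20 matrix over Z this has rank 20, with invariant factors (1,1,1,1,1,1,1,1,1,1,1,1,1,1,1,1,1,1,1,2).

From H_k ≅ ker(∂_k) / im(∂_{k+1}) we obtain:

  H_0: rank C_0 − rank ∂_1 = 10 − 9 = 1, and the invariant factors of ∂_1 are all 1, so H_0 ≅ Z.
  H_1: rank ker ∂_1 − rank ∂_2 = (30 − 9) − 20 = 1, and ∂_2 has invariant factor 2 > 1, so H_1 ≅ Z ⊕ Z_2.
  H_2: rank ker ∂_2 − rank ∂_3 = (20 − 20) − 0 = 0, and there is no ∂_3, so H_2 ≅ 0.

(K is a triangulation of the Klein bottle.)

Hence the Betti numbers are b_0 = 1, b_1 = 1, b_2 = 0.

b_0 = 1, b_1 = 1, b_2 = 0.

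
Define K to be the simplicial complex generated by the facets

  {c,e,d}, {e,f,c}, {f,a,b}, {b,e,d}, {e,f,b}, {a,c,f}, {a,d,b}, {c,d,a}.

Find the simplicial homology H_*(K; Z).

Fix the vertex order a < b < c < d < e < f and write every simplex with vertices in increasing order. Then dim K = 2 and the simplices of K are:

  0-simplices (6): a, b, c, d, e, f
  1-simplices (12): ab, ac, ad, af, bd, be, bf, cd, ce, cf, de, ef
  2-simplices (8): abd, abf, acd, acf, bde, bef, cde, cef

Hence C_0 ≅ Z^6, C_1 ≅ Z^12, C_2 ≅ Z^8.

∂_1: C_1 → C_0 sends each edge [p,q] (with p < q) to q − p.
The 6×12 boundary matrix has rank 5 and Smith normal form diag(1,1,1,1,1).

Boundary ∂_2: C_2 → C_1 maps a triangle to the signed sum of its edges. For instance
  ∂abf = bf − af + ab,
  ∂cde = de − ce + cd.
As a 12×8 matrix over Z this has rank 7, with invariant factors (1,1,1,1,1,1,1).

Computing H_k = (kernel of ∂_k) / (image of ∂_{k+1}):

  H_0: rank C_0 − rank ∂_1 = 6 − 5 = 1, and the invariant factors of ∂_1 are all 1, so H_0 ≅ Z.
  H_1: rank ker ∂_1 − rank ∂_2 = (12 − 5) − 7 = 0, and the invariant factors of ∂_2 are all 1, so H_1 ≅ 0.
  H_2: rank ker ∂_2 − rank ∂_3 = (8 − 7) − 0 = 1, and there is no ∂_3, so H_2 ≅ Z.

H_0 = Z,  H_1 = 0,  H_2 = Z.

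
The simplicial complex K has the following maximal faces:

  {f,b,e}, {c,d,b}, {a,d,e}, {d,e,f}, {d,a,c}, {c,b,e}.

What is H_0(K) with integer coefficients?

Take the total order a < b < c < d < e < f on the vertex set. Then K (dimension 2) consists of the simplices:

  0-simplices (6): a, b, c, d, e, f
  1-simplices (12): ac, ad, ae, bc, bd, be, bf, cd, ce, de, df, ef
  2-simplices (6): acd, ade, bcd, bce, bef, def

giving chain groups C_0 ≅ Z^6, C_1 ≅ Z^12, C_2 ≅ Z^6.

∂_1: C_1 → C_0 is given by ∂[p,q] = [q] − [p].
This gives a 6×12 integer matrix of rank 5; reducing to Smith normal form yields diagonal entries (1,1,1,1,1).

The boundary map ∂_2: C_2 → C_1 sends each 2-simplex [p,q,r] to [q,r] − [p,r] + [p,q]. For instance
  ∂bef = ef − bf + be,
  ∂def = ef − df + de.
The 12×6 boundary matrix has rank 6 and Smith normal form diag(1,1,1,1,1,1).

Computing H_k = (kernel of ∂_k) / (image of ∂_{k+1}):

  H_0: rank C_0 − rank ∂_1 = 6 − 5 = 1, and the invariant factors of ∂_1 are all 1, so H_0 = Z.

H_0 ≅ Z.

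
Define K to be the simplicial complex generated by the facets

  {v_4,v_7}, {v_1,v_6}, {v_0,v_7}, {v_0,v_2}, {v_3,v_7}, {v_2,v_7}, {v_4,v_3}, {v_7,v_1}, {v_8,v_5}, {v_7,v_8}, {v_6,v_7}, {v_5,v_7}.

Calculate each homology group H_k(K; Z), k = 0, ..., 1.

K has 9 vertices, 12 edges.
rank ∂_0 = 0, rank ∂_1 = 8 ⇒ b_0 = 9 − 0 − 8 = 1; all invariant factors of ∂_1 are 1 so no torsion. So H_0 ≅ Z.
rank ∂_1 = 8, rank ∂_2 = 0 ⇒ b_1 = 12 − 8 − 0 = 4. So H_1 ≅ Z^4.

H_0 = Z,  H_1 = Z^4.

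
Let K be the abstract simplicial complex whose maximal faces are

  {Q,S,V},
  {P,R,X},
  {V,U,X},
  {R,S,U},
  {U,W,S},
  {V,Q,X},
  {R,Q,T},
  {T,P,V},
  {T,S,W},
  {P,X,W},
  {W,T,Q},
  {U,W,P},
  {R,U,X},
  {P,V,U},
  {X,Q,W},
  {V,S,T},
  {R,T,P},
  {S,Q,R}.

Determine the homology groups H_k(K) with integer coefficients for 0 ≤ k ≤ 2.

Take the total order P < Q < R < S < T < U < V < W < X on the vertex set. Then K (dimension 2) consists of the simplices:

  0-simplices (9): P, Q, R, S, T, U, V, W, X
  1-simplices (27): PR, PT, PU, PV, PW, PX, QR, QS, QT, QV, QW, QX, RS, RT, RU, RX, ST, SU, SV, SW, TV, TW, UV, UW, UX, VX, WX
  2-simplices (18): PRT, PRX, PTV, PUV, PUW, PWX, QRS, QRT, QSV, QTW, QVX, QWX, RSU, RUX, STV, STW, SUW, UVX

Hence C_0 ≅ Z^9, C_1 ≅ Z^27, C_2 ≅ Z^18.

The boundary map ∂_1: C_1 → C_0 sends each edge [p,q] (with p < q) to q − p.
As a 9×27 matrix over Z this has rank 8, with invariant factors (1,1,1,1,1,1,1,1).

∂_2: C_2 → C_1 sends each 2-simplex [p,q,r] to [q,r] − [p,r] + [p,q]. For instance
  ∂PUV = UV − PV + PU,
  ∂QRS = RS − QS + QR.
This gives a 27×18 integer matrix of rank 18; reducing to Smith normal form yields diagonal entries (1,1,1,1,1,1,1,1,1,1,1,1,1,1,1,1,1,2).

Reading off H_k = ker ∂_k / im ∂_{k+1}:

  H_0: rank C_0 − rank ∂_1 = 9 − 8 = 1, and the invariant factors of ∂_1 are all 1, so H_0 ≅ Z.
  H_1: rank ker ∂_1 − rank ∂_2 = (27 − 8) − 18 = 1, and ∂_2 has invariant factor 2 > 1, so H_1 ≅ Z ⊕ Z/2Z.
  H_2: rank ker ∂_2 − rank ∂_3 = (18 − 18) − 0 = 0, and there is no ∂_3, so H_2 ≅ 0.

As a check, the Euler characteristic is 9 − 27 + 18 = 0, which agrees with 1 − 1 + 0 = 0.
(K is a triangulation of the Klein bottle.)

H_0 ≅ Z,  H_1 ≅ Z ⊕ Z/2Z,  H_2 = 0.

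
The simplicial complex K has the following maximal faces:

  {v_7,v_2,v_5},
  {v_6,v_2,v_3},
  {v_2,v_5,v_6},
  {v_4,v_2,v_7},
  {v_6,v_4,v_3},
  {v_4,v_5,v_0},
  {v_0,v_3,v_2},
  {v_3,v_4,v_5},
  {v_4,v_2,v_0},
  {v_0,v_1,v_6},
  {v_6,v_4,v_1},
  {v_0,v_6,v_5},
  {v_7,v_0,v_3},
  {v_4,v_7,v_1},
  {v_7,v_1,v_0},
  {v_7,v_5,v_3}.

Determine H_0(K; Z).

H_0 ≅ Z.

K has 8 vertices, 24 edges, 16 triangles.
rank ∂_0 = 0, rank ∂_1 = 7 ⇒ b_0 = 8 − 0 − 7 = 1; all invariant factors of ∂_1 are 1 so no torsion. So H_0 = Z.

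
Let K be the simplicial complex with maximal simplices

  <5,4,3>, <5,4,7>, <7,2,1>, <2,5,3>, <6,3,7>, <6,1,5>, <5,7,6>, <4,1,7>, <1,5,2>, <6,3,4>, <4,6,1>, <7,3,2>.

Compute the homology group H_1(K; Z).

Take the total order 1 < 2 < 3 < 4 < 5 < 6 < 7 on the vertex set. Then K (dimension 2) consists of the simplices:

  0-simplices (7): [1], [2], [3], [4], [5], [6], [7]
  1-simplices (18): [1,2], [1,4], [1,5], [1,6], [1,7], [2,3], [2,5], [2,7], [3,4], [3,5], [3,6], [3,7], [4,5], [4,6], [4,7], [5,6], [5,7], [6,7]
  2-simplices (12): [1,2,5], [1,2,7], [1,4,6], [1,4,7], [1,5,6], [2,3,5], [2,3,7], [3,4,5], [3,4,6], [3,6,7], [4,5,7], [5,6,7]

Hence C_0 ≅ Z^7, C_1 ≅ Z^18, C_2 ≅ Z^12.

∂_1: C_1 → C_0 is given by ∂[p,q] = [q] − [p]. For instance
  ∂[1,5] = [5] − [1].
As a 7×18 matrix over Z this has rank 6, with invariant factors (1,1,1,1,1,1).

∂_2: C_2 → C_1 acts by ∂[p,q,r] = [q,r] − [p,r] + [p,q]. For instance
  ∂[1,2,7] = [2,7] − [1,7] + [1,2],
  ∂[3,4,5] = [4,5] − [3,5] + [3,4].
The resulting 18×12 matrix has rank 12, and its Smith normal form has invariant factors (1,1,1,1,1,1,1,1,1,1,1,2).

Computing H_k = (kernel of ∂_k) / (image of ∂_{k+1}):

  H_1: rank ker ∂_1 − rank ∂_2 = (18 − 6) − 12 = 0, and ∂_2 has invariant factor 2 > 1, so H_1 ≅ Z/2.

H_1 = Z/2.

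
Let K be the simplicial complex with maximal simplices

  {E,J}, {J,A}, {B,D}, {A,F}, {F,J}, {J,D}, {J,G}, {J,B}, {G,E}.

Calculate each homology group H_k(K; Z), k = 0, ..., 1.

H_0 ≅ Z,  H_1 ≅ Z^3.

Order the vertices as A < B < D < E < F < G < J. Listing each simplex with vertices in this order, K has dimension 1 with simplices:

  0-simplices (7): A, B, D, E, F, G, J
  1-simplices (9): AF, AJ, BD, BJ, DJ, EG, EJ, FJ, GJ

so the chain groups are C_0 ≅ Z^7, C_1 ≅ Z^9.

Boundary ∂_1: C_1 → C_0 is given by ∂[p,q] = [q] − [p].
As a 7×9 matrix over Z this has rank 6, with invariant factors (1,1,1,1,1,1).

Now H_k = ker ∂_k / im ∂_{k+1}, so:

  H_0: rank C_0 − rank ∂_1 = 7 − 6 = 1, and the invariant factors of ∂_1 are all 1, so H_0 = Z.
  H_1: rank ker ∂_1 − rank ∂_2 = (9 − 6) − 0 = 3, and there is no ∂_2, so H_1 = Z^3.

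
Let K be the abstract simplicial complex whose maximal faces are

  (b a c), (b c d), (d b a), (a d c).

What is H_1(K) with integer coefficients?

Fix the vertex order a < b < c < d and write every simplex with vertices in increasing order. Then dim K = 2 and the simplices of K are:

  0-simplices (4): a, b, c, d
  1-simplices (6): ab, ac, ad, bc, bd, cd
  2-simplices (4): abc, abd, acd, bcd

so the chain groups are C_0 ≅ Z^4, C_1 ≅ Z^6, C_2 ≅ Z^4.

Boundary ∂_1: C_1 → C_0 maps an edge to its endpoints' difference, ∂[p,q] = q − p.
The resulting 4×6 matrix has rank 3, and its Smith normal form has invariant factors (1,1,1).

Boundary ∂_2: C_2 → C_1 maps a triangle to the signed sum of its edges. For instance
  ∂abd = bd − ad + ab,
  ∂acd = cd − ad + ac.
As a 6×4 matrix over Z this has rank 3, with invariant factors (1,1,1).

From H_k ≅ ker(∂_k) / im(∂_{k+1}) we obtain:

  H_1: rank ker ∂_1 − rank ∂_2 = (6 − 3) − 3 = 0, and the invariant factors of ∂_2 are all 1, so H_1 ≅ 0.

H_1 ≅ 0.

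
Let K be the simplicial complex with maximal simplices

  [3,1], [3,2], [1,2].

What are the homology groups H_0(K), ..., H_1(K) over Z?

Fix the vertex order 1 < 2 < 3 and write every simplex with vertices in increasing order. Then dim K = 1 and the simplices of K are:

  0-simplices (3): [1], [2], [3]
  1-simplices (3): [1,2], [1,3], [2,3]

so the chain groups are C_0 ≅ Z^3, C_1 ≅ Z^3.

The boundary map ∂_1: C_1 → C_0 sends each edge [p,q] (with p < q) to q − p. For instance
  ∂[1,2] = [2] − [1].
As a 3×3 matrix over Z this has rank 2, with invariant factors (1,1).

Computing H_k = (kernel of ∂_k) / (image of ∂_{k+1}):

  H_0: rank C_0 − rank ∂_1 = 3 − 2 = 1, and the invariant factors of ∂_1 are all 1, so H_0 = Z.
  H_1: rank ker ∂_1 − rank ∂_2 = (3 − 2) − 0 = 1, and there is no ∂_2, so H_1 = Z.

H_0 ≅ Z,  H_1 ≅ Z.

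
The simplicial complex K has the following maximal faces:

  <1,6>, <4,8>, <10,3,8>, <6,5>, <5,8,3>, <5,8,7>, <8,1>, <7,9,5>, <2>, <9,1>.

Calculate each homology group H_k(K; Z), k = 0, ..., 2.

H_0 = Z^2,  H_1 = Z^2,  H_2 = 0.

We work with the vertex ordering 1 < 2 < 3 < 4 < 5 < 6 < 7 < 8 < 9 < 10. The simplices of K, each written with vertices in increasing order, are:

  0-simplices (10): [1], [2], [3], [4], [5], [6], [7], [8], [9], [10]
  1-simplices (14): [1,6], [1,8], [1,9], [3,5], [3,8], [3,10], [4,8], [5,6], [5,7], [5,8], [5,9], [7,8], [7,9], [8,10]
  2-simplices (4): [3,5,8], [3,8,10], [5,7,8], [5,7,9]

so the chain groups are C_0 ≅ Z^10, C_1 ≅ Z^14, C_2 ≅ Z^4.

Boundary ∂_1: C_1 → C_0 maps an edge to its endpoints' difference, ∂[p,q] = q − p.
The 10×14 boundary matrix has rank 8 and Smith normal form diag(1,1,1,1,1,1,1,1).

∂_2: C_2 → C_1 sends each 2-simplex [p,q,r] to [q,r] − [p,r] + [p,q]. For instance
  ∂[3,8,10] = [8,10] − [3,10] + [3,8],
  ∂[5,7,8] = [7,8] − [5,8] + [5,7].
The 14×4 boundary matrix has rank 4 and Smith normal form diag(1,1,1,1).

Reading off H_k = ker ∂_k / im ∂_{k+1}:

  H_0: rank C_0 − rank ∂_1 = 10 − 8 = 2, and the invariant factors of ∂_1 are all 1, so H_0 ≅ Z^2.
  H_1: rank ker ∂_1 − rank ∂_2 = (14 − 8) − 4 = 2, and the invariant factors of ∂_2 are all 1, so H_1 ≅ Z^2.
  H_2: rank ker ∂_2 − rank ∂_3 = (4 − 4) − 0 = 0, and there is no ∂_3, so H_2 ≅ 0.

As a check, the Euler characteristic is 10 − 14 + 4 = 0, which agrees with 2 − 2 + 0 = 0.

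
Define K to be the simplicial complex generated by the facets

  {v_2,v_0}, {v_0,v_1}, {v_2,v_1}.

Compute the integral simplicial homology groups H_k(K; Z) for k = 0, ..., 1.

H_0 = Z,  H_1 = Z.

Fix the vertex order v_0 < v_1 < v_2 and write every simplex with vertices in increasing order. Then dim K = 1 and the simplices of K are:

  0-simplices (3): [v_0], [v_1], [v_2]
  1-simplices (3): [v_0,v_1], [v_0,v_2], [v_1,v_2]

giving chain groups C_0 ≅ Z^3, C_1 ≅ Z^3.

∂_1: C_1 → C_0 is given by ∂[p,q] = [q] − [p].
The resulting 3×3 matrix has rank 2, and its Smith normal form has invariant factors (1,1).

Computing H_k = (kernel of ∂_k) / (image of ∂_{k+1}):

  H_0: rank C_0 − rank ∂_1 = 3 − 2 = 1, and the invariant factors of ∂_1 are all 1, so H_0 ≅ Z.
  H_1: rank ker ∂_1 − rank ∂_2 = (3 − 2) − 0 = 1, and there is no ∂_2, so H_1 ≅ Z.

As a check, the Euler characteristic is 3 − 3 = 0, which agrees with 1 − 1 = 0.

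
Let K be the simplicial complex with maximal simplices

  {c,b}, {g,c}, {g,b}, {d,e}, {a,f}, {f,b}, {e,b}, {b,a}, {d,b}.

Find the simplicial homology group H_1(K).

H_1 = Z^3.

Take the total order a < b < c < d < e < f < g on the vertex set. Then K (dimension 1) consists of the simplices:

  0-simplices (7): a, b, c, d, e, f, g
  1-simplices (9): ab, af, bc, bd, be, bf, bg, cg, de

so the chain groups are C_0 ≅ Z^7, C_1 ≅ Z^9.

∂_1: C_1 → C_0 is given by ∂[p,q] = [q] − [p]. For instance
  ∂de = e − d.
This gives a 7×9 integer matrix of rank 6; reducing to Smith normal form yields diagonal entries (1,1,1,1,1,1).

From H_k ≅ ker(∂_k) / im(∂_{k+1}) we obtain:

  H_1: rank ker ∂_1 − rank ∂_2 = (9 − 6) − 0 = 3, and there is no ∂_2, so H_1 ≅ Z^3.

(K is a triangulation of a wedge of 3 circles.)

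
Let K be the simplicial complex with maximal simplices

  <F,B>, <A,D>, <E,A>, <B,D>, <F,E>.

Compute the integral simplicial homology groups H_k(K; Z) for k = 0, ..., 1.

H_0 ≅ Z,  H_1 ≅ Z.

Fix the vertex order A < B < D < E < F and write every simplex with vertices in increasing order. Then dim K = 1 and the simplices of K are:

  0-simplices (5): A, B, D, E, F
  1-simplices (5): AD, AE, BD, BF, EF

giving chain groups C_0 ≅ Z^5, C_1 ≅ Z^5.

Boundary ∂_1: C_1 → C_0 sends each edge [p,q] (with p < q) to q − p.
The resulting 5×5 matrix has rank 4, and its Smith normal form has invariant factors (1,1,1,1).

Computing H_k = (kernel of ∂_k) / (image of ∂_{k+1}):

  H_0: rank C_0 − rank ∂_1 = 5 − 4 = 1, and the invariant factors of ∂_1 are all 1, so H_0 = Z.
  H_1: rank ker ∂_1 − rank ∂_2 = (5 − 4) − 0 = 1, and there is no ∂_2, so H_1 = Z.

As a check, the Euler characteristic is 5 − 5 = 0, which agrees with 1 − 1 = 0.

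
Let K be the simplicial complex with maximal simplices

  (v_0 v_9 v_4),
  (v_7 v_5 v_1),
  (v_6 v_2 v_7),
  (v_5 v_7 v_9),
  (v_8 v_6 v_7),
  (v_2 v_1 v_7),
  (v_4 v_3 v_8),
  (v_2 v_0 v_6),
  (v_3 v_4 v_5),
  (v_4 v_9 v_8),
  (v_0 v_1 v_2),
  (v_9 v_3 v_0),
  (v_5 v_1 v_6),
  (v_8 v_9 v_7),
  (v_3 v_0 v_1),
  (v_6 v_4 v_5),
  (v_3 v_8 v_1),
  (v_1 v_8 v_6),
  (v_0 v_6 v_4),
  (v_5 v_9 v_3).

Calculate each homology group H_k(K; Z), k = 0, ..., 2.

H_0 ≅ Z,  H_1 ≅ Z ⊕ Z_2,  H_2 = 0.

We work with the vertex ordering v_0 < v_1 < v_2 < v_3 < v_4 < v_5 < v_6 < v_7 < v_8 < v_9. The simplices of K, each written with vertices in increasing order, are:

  0-simplices (10): [v_0], [v_1], [v_2], [v_3], [v_4], [v_5], [v_6], [v_7], [v_8], [v_9]
  1-simplices (30): (30 of them)
  2-simplices (20): (20 of them)

giving chain groups C_0 ≅ Z^10, C_1 ≅ Z^30, C_2 ≅ Z^20.

∂_1: C_1 → C_0 is given by ∂[p,q] = [q] − [p]. For instance
  ∂[v_8,v_9] = [v_9] − [v_8].
The 10×30 boundary matrix has rank 9 and Smith normal form diag(1,1,1,1,1,1,1,1,1).

Boundary ∂_2: C_2 → C_1 maps a triangle to the signed sum of its edges. For instance
  ∂[v_1,v_5,v_6] = [v_5,v_6] − [v_1,v_6] + [v_1,v_5],
  ∂[v_0,v_2,v_6] = [v_2,v_6] − [v_0,v_6] + [v_0,v_2].
As a 30×20 matrix over Z this has rank 20, with invariant factors (1,1,1,1,1,1,1,1,1,1,1,1,1,1,1,1,1,1,1,2).

Now H_k = ker ∂_k / im ∂_{k+1}, so:

  H_0: rank C_0 − rank ∂_1 = 10 − 9 = 1, and the invariant factors of ∂_1 are all 1, so H_0 ≅ Z.
  H_1: rank ker ∂_1 − rank ∂_2 = (30 − 9) − 20 = 1, and ∂_2 has invariant factor 2 > 1, so H_1 ≅ Z ⊕ Z_2.
  H_2: rank ker ∂_2 − rank ∂_3 = (20 − 20) − 0 = 0, and there is no ∂_3, so H_2 ≅ 0.

As a check, the Euler characteristic is 10 − 30 + 20 = 0, which agrees with 1 − 1 + 0 = 0.
(K is a triangulation of the Klein bottle.)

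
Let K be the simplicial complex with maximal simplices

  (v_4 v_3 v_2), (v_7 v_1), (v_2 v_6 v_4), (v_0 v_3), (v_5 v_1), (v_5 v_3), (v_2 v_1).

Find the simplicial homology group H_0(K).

K has 8 vertices, 10 edges, 2 triangles.
rank ∂_0 = 0, rank ∂_1 = 7 ⇒ b_0 = 8 − 0 − 7 = 1; all invariant factors of ∂_1 are 1 so no torsion. So H_0 = Z.

H_0 ≅ Z.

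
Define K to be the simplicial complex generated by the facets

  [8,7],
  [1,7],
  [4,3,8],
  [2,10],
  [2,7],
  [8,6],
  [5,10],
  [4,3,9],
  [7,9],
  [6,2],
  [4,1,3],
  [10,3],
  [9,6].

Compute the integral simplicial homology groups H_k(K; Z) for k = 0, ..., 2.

Order the vertices as 1 < 2 < 3 < 4 < 5 < 6 < 7 < 8 < 9 < 10. Listing each simplex with vertices in this order, K has dimension 2 with simplices:

  0-simplices (10): [1], [2], [3], [4], [5], [6], [7], [8], [9], [10]
  1-simplices (17): [1,3], [1,4], [1,7], [2,6], [2,7], [2,10], [3,4], [3,8], [3,9], [3,10], [4,8], [4,9], [5,10], [6,8], [6,9], [7,8], [7,9]
  2-simplices (3): [1,3,4], [3,4,8], [3,4,9]

Hence C_0 ≅ Z^10, C_1 ≅ Z^17, C_2 ≅ Z^3.

The boundary map ∂_1: C_1 → C_0 sends each edge [p,q] (with p < q) to q − p.
The resulting 10×17 matrix has rank 9, and its Smith normal form has invariant factors (1,1,1,1,1,1,1,1,1).

∂_2: C_2 → C_1 maps a triangle to the signed sum of its edges. For instance
  ∂[3,4,8] = [4,8] − [3,8] + [3,4],
  ∂[3,4,9] = [4,9] − [3,9] + [3,4].
This gives a 17×3 integer matrix of rank 3; reducing to Smith normal form yields diagonal entries (1,1,1).

Now H_k = ker ∂_k / im ∂_{k+1}, so:

  H_0: rank C_0 − rank ∂_1 = 10 − 9 = 1, and the invariant factors of ∂_1 are all 1, so H_0 ≅ Z.
  H_1: rank ker ∂_1 − rank ∂_2 = (17 − 9) − 3 = 5, and the invariant factors of ∂_2 are all 1, so H_1 ≅ Z^5.
  H_2: rank ker ∂_2 − rank ∂_3 = (3 − 3) − 0 = 0, and there is no ∂_3, so H_2 ≅ 0.

H_0 ≅ Z,  H_1 ≅ Z^5,  H_2 = 0.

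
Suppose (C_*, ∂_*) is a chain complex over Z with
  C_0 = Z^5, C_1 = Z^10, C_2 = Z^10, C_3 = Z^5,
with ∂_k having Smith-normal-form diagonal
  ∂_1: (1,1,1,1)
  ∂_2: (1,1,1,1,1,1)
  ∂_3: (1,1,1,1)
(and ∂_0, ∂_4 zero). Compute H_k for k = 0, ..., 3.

H_0: b_0 = 5 − 0 − 4 = 1; torsion from ∂_1 factors > 1: none. So H_0 ≅ Z.
H_1: b_1 = 10 − 4 − 6 = 0; torsion from ∂_2 factors > 1: none. So H_1 ≅ 0.
H_2: b_2 = 10 − 6 − 4 = 0; torsion from ∂_3 factors > 1: none. So H_2 ≅ 0.
H_3: b_3 = 5 − 4 − 0 = 1; torsion from ∂_4 factors > 1: none. So H_3 ≅ Z.

H_0 ≅ Z,  H_1 = 0,  H_2 = 0,  H_3 ≅ Z.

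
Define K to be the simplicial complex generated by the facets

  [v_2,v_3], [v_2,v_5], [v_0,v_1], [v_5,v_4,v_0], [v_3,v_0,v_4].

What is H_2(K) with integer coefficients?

Take the total order v_0 < v_1 < v_2 < v_3 < v_4 < v_5 on the vertex set. Then K (dimension 2) consists of the simplices:

  0-simplices (6): [v_0], [v_1], [v_2], [v_3], [v_4], [v_5]
  1-simplices (8): [v_0,v_1], [v_0,v_3], [v_0,v_4], [v_0,v_5], [v_2,v_3], [v_2,v_5], [v_3,v_4], [v_4,v_5]
  2-simplices (2): [v_0,v_3,v_4], [v_0,v_4,v_5]

so the chain groups are C_0 ≅ Z^6, C_1 ≅ Z^8, C_2 ≅ Z^2.

∂_1: C_1 → C_0 sends each edge [p,q] (with p < q) to q − p.
As a 6×8 matrix over Z this has rank 5, with invariant factors (1,1,1,1,1).

∂_2: C_2 → C_1 acts by ∂[p,q,r] = [q,r] − [p,r] + [p,q]. For instance
  ∂[v_0,v_4,v_5] = [v_4,v_5] − [v_0,v_5] + [v_0,v_4],
  ∂[v_0,v_3,v_4] = [v_3,v_4] − [v_0,v_4] + [v_0,v_3].
The resulting 8×2 matrix has rank 2, and its Smith normal form has invariant factors (1,1).

Computing H_k = (kernel of ∂_k) / (image of ∂_{k+1}):

  H_2: rank ker ∂_2 − rank ∂_3 = (2 − 2) − 0 = 0, and there is no ∂_3, so H_2 = 0.

H_2 ≅ 0.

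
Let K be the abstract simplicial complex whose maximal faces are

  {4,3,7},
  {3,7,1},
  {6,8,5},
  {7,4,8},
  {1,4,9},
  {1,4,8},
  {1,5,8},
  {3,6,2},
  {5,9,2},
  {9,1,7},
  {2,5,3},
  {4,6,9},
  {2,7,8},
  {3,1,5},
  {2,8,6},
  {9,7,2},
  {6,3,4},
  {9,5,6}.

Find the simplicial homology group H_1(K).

H_1 = Z × Z/2.

K has 9 vertices, 27 edges, 18 triangles.
rank ∂_1 = 8, rank ∂_2 = 18 ⇒ b_1 = 27 − 8 − 18 = 1; ∂_2 has invariant factor(s) [2] giving torsion. So H_1 ≅ Z × Z/2.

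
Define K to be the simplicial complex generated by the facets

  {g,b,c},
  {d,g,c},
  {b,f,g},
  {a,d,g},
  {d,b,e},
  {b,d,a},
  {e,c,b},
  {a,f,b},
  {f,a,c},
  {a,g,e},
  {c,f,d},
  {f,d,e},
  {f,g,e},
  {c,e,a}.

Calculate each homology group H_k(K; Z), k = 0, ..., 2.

Take the total order a < b < c < d < e < f < g on the vertex set. Then K (dimension 2) consists of the simplices:

  0-simplices (7): a, b, c, d, e, f, g
  1-simplices (21): ab, ac, ad, ae, af, ag, bc, bd, be, bf, bg, cd, ce, cf, cg, de, df, dg, ef, eg, fg
  2-simplices (14): abd, abf, ace, acf, adg, aeg, bce, bcg, bde, bfg, cdf, cdg, def, efg

giving chain groups C_0 ≅ Z^7, C_1 ≅ Z^21, C_2 ≅ Z^14.

Boundary ∂_1: C_1 → C_0 maps an edge to its endpoints' difference, ∂[p,q] = q − p.
The 7×21 boundary matrix has rank 6 and Smith normal form diag(1,1,1,1,1,1).

The boundary map ∂_2: C_2 → C_1 maps a triangle to the signed sum of its edges. For instance
  ∂bfg = fg − bg + bf,
  ∂abf = bf − af + ab.
As a 21×14 matrix over Z this has rank 13, with invariant factors (1,1,1,1,1,1,1,1,1,1,1,1,1).

Reading off H_k = ker ∂_k / im ∂_{k+1}:

  H_0: rank C_0 − rank ∂_1 = 7 − 6 = 1, and the invariant factors of ∂_1 are all 1, so H_0 ≅ Z.
  H_1: rank ker ∂_1 − rank ∂_2 = (21 − 6) − 13 = 2, and the invariant factors of ∂_2 are all 1, so H_1 ≅ Z^2.
  H_2: rank ker ∂_2 − rank ∂_3 = (14 − 13) − 0 = 1, and there is no ∂_3, so H_2 ≅ Z.

H_0 = Z,  H_1 = Z^2,  H_2 = Z.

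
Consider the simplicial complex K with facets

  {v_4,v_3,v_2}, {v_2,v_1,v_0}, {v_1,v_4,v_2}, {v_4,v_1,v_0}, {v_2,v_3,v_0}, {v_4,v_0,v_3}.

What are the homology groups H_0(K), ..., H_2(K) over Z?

H_0 = Z,  H_1 = 0,  H_2 = Z.

Take the total order v_0 < v_1 < v_2 < v_3 < v_4 on the vertex set. Then K (dimension 2) consists of the simplices:

  0-simplices (5): [v_0], [v_1], [v_2], [v_3], [v_4]
  1-simplices (9): [v_0,v_1], [v_0,v_2], [v_0,v_3], [v_0,v_4], [v_1,v_2], [v_1,v_4], [v_2,v_3], [v_2,v_4], [v_3,v_4]
  2-simplices (6): [v_0,v_1,v_2], [v_0,v_1,v_4], [v_0,v_2,v_3], [v_0,v_3,v_4], [v_1,v_2,v_4], [v_2,v_3,v_4]

giving chain groups C_0 ≅ Z^5, C_1 ≅ Z^9, C_2 ≅ Z^6.

Boundary ∂_1: C_1 → C_0 is given by ∂[p,q] = [q] − [p]. For instance
  ∂[v_2,v_4] = [v_4] − [v_2].
The resulting 5×9 matrix has rank 4, and its Smith normal form has invariant factors (1,1,1,1).

∂_2: C_2 → C_1 sends each 2-simplex [p,q,r] to [q,r] − [p,r] + [p,q]. For instance
  ∂[v_0,v_2,v_3] = [v_2,v_3] − [v_0,v_3] + [v_0,v_2],
  ∂[v_1,v_2,v_4] = [v_2,v_4] − [v_1,v_4] + [v_1,v_2].
As a 9×6 matrix over Z this has rank 5, with invariant factors (1,1,1,1,1).

From H_k ≅ ker(∂_k) / im(∂_{k+1}) we obtain:

  H_0: rank C_0 − rank ∂_1 = 5 − 4 = 1, and the invariant factors of ∂_1 are all 1, so H_0 = Z.
  H_1: rank ker ∂_1 − rank ∂_2 = (9 − 4) − 5 = 0, and the invariant factors of ∂_2 are all 1, so H_1 = 0.
  H_2: rank ker ∂_2 − rank ∂_3 = (6 − 5) − 0 = 1, and there is no ∂_3, so H_2 = Z.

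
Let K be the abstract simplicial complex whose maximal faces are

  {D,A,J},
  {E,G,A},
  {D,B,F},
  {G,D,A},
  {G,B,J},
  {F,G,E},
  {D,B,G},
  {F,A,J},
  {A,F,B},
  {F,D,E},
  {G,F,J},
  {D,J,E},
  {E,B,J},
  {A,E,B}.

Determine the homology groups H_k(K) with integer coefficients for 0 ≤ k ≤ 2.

H_0 ≅ Z,  H_1 ≅ Z^2,  H_2 ≅ Z.

Order the vertices as A < B < D < E < F < G < J. Listing each simplex with vertices in this order, K has dimension 2 with simplices:

  0-simplices (7): A, B, D, E, F, G, J
  1-simplices (21): AB, AD, AE, AF, AG, AJ, BD, BE, BF, BG, BJ, DE, DF, DG, DJ, EF, EG, EJ, FG, FJ, GJ
  2-simplices (14): ABE, ABF, ADG, ADJ, AEG, AFJ, BDF, BDG, BEJ, BGJ, DEF, DEJ, EFG, FGJ

Hence C_0 ≅ Z^7, C_1 ≅ Z^21, C_2 ≅ Z^14.

The boundary map ∂_1: C_1 → C_0 is given by ∂[p,q] = [q] − [p]. For instance
  ∂EJ = J − E.
The resulting 7×21 matrix has rank 6, and its Smith normal form has invariant factors (1,1,1,1,1,1).

The boundary map ∂_2: C_2 → C_1 sends each 2-simplex [p,q,r] to [q,r] − [p,r] + [p,q]. For instance
  ∂AFJ = FJ − AJ + AF,
  ∂BDG = DG − BG + BD.
The 21×14 boundary matrix has rank 13 and Smith normal form diag(1,1,1,1,1,1,1,1,1,1,1,1,1).

Computing H_k = (kernel of ∂_k) / (image of ∂_{k+1}):

  H_0: rank C_0 − rank ∂_1 = 7 − 6 = 1, and the invariant factors of ∂_1 are all 1, so H_0 = Z.
  H_1: rank ker ∂_1 − rank ∂_2 = (21 − 6) − 13 = 2, and the invariant factors of ∂_2 are all 1, so H_1 = Z^2.
  H_2: rank ker ∂_2 − rank ∂_3 = (14 − 13) − 0 = 1, and there is no ∂_3, so H_2 = Z.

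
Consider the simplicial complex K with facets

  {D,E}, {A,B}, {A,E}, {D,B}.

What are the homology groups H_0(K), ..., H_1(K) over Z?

Fix the vertex order A < B < D < E and write every simplex with vertices in increasing order. Then dim K = 1 and the simplices of K are:

  0-simplices (4): A, B, D, E
  1-simplices (4): AB, AE, BD, DE

so the chain groups are C_0 ≅ Z^4, C_1 ≅ Z^4.

The boundary map ∂_1: C_1 → C_0 is given by ∂[p,q] = [q] − [p]. For instance
  ∂DE = E − D.
The resulting 4×4 matrix has rank 3, and its Smith normal form has invariant factors (1,1,1).

Reading off H_k = ker ∂_k / im ∂_{k+1}:

  H_0: rank C_0 − rank ∂_1 = 4 − 3 = 1, and the invariant factors of ∂_1 are all 1, so H_0 ≅ Z.
  H_1: rank ker ∂_1 − rank ∂_2 = (4 − 3) − 0 = 1, and there is no ∂_2, so H_1 ≅ Z.

(K is a triangulation of the circle S^1.)

H_0 ≅ Z,  H_1 ≅ Z.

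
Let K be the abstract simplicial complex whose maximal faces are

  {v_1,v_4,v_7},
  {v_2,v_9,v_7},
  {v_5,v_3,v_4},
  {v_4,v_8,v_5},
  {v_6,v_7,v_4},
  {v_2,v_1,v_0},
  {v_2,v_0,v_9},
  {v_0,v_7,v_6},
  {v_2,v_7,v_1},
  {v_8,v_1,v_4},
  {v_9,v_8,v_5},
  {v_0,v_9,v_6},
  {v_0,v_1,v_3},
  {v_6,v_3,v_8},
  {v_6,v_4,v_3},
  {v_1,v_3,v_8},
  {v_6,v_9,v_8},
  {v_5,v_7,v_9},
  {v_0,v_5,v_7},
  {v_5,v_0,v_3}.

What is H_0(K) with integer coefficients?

K has 10 vertices, 30 edges, 20 triangles.
rank ∂_0 = 0, rank ∂_1 = 9 ⇒ b_0 = 10 − 0 − 9 = 1; all invariant factors of ∂_1 are 1 so no torsion. So H_0 ≅ Z.

H_0 = Z.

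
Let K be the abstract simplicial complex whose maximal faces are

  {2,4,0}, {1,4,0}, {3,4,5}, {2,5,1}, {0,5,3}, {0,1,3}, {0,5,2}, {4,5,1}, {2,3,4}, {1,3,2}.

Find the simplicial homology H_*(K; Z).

H_0 ≅ Z,  H_1 ≅ Z_2,  H_2 = 0.

Order the vertices as 0 < 1 < 2 < 3 < 4 < 5. Listing each simplex with vertices in this order, K has dimension 2 with simplices:

  0-simplices (6): [0], [1], [2], [3], [4], [5]
  1-simplices (15): [0,1], [0,2], [0,3], [0,4], [0,5], [1,2], [1,3], [1,4], [1,5], [2,3], [2,4], [2,5], [3,4], [3,5], [4,5]
  2-simplices (10): [0,1,3], [0,1,4], [0,2,4], [0,2,5], [0,3,5], [1,2,3], [1,2,5], [1,4,5], [2,3,4], [3,4,5]

so the chain groups are C_0 ≅ Z^6, C_1 ≅ Z^15, C_2 ≅ Z^10.

∂_1: C_1 → C_0 sends each edge [p,q] (with p < q) to q − p.
This gives a 6×15 integer matrix of rank 5; reducing to Smith normal form yields diagonal entries (1,1,1,1,1).

The boundary map ∂_2: C_2 → C_1 acts by ∂[p,q,r] = [q,r] − [p,r] + [p,q]. For instance
  ∂[0,3,5] = [3,5] − [0,5] + [0,3],
  ∂[0,2,5] = [2,5] − [0,5] + [0,2].
This gives a 15×10 integer matrix of rank 10; reducing to Smith normal form yields diagonal entries (1,1,1,1,1,1,1,1,1,2).

Computing H_k = (kernel of ∂_k) / (image of ∂_{k+1}):

  H_0: rank C_0 − rank ∂_1 = 6 − 5 = 1, and the invariant factors of ∂_1 are all 1, so H_0 = Z.
  H_1: rank ker ∂_1 − rank ∂_2 = (15 − 5) − 10 = 0, and ∂_2 has invariant factor 2 > 1, so H_1 = Z_2.
  H_2: rank ker ∂_2 − rank ∂_3 = (10 − 10) − 0 = 0, and there is no ∂_3, so H_2 = 0.

As a check, the Euler characteristic is 6 − 15 + 10 = 1, which agrees with 1 − 0 + 0 = 1.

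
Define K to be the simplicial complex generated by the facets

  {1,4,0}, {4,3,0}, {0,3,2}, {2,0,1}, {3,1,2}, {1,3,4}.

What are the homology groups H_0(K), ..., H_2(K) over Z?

K has 5 vertices, 9 edges, 6 triangles.
rank ∂_0 = 0, rank ∂_1 = 4 ⇒ b_0 = 5 − 0 − 4 = 1; all invariant factors of ∂_1 are 1 so no torsion. So H_0 ≅ Z.
rank ∂_1 = 4, rank ∂_2 = 5 ⇒ b_1 = 9 − 4 − 5 = 0; all invariant factors of ∂_2 are 1 so no torsion. So H_1 ≅ 0.
rank ∂_2 = 5, rank ∂_3 = 0 ⇒ b_2 = 6 − 5 − 0 = 1. So H_2 ≅ Z.

H_0 = Z,  H_1 = 0,  H_2 = Z.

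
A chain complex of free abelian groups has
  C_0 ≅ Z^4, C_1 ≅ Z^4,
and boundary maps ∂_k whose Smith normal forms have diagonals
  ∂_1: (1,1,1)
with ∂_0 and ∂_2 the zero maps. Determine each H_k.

H_0: b_0 = 4 − 0 − 3 = 1; torsion from ∂_1 factors > 1: none. So H_0 ≅ Z.
H_1: b_1 = 4 − 3 − 0 = 1; torsion from ∂_2 factors > 1: none. So H_1 ≅ Z.

H_0 ≅ Z,  H_1 ≅ Z.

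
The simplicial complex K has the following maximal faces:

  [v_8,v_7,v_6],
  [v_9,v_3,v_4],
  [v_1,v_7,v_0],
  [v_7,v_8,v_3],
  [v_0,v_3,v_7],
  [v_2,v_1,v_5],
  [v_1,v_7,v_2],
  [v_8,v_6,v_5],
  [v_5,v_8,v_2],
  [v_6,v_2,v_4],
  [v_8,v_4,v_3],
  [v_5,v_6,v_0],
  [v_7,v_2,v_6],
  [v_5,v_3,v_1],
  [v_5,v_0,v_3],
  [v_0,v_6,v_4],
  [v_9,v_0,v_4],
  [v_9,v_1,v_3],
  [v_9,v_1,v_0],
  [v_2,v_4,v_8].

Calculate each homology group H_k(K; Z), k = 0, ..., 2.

Fix the vertex order v_0 < v_1 < v_2 < v_3 < v_4 < v_5 < v_6 < v_7 < v_8 < v_9 and write every simplex with vertices in increasing order. Then dim K = 2 and the simplices of K are:

  0-simplices (10): [v_0], [v_1], [v_2], [v_3], [v_4], [v_5], [v_6], [v_7], [v_8], [v_9]
  1-simplices (30): (30 of them)
  2-simplices (20): (20 of them)

giving chain groups C_0 ≅ Z^10, C_1 ≅ Z^30, C_2 ≅ Z^20.

∂_1: C_1 → C_0 sends each edge [p,q] (with p < q) to q − p. For instance
  ∂[v_5,v_6] = [v_6] − [v_5].
The resulting 10×30 matrix has rank 9, and its Smith normal form has invariant factors (1,1,1,1,1,1,1,1,1).

Boundary ∂_2: C_2 → C_1 maps a triangle to the signed sum of its edges. For instance
  ∂[v_5,v_6,v_8] = [v_6,v_8] − [v_5,v_8] + [v_5,v_6],
  ∂[v_0,v_3,v_5] = [v_3,v_5] − [v_0,v_5] + [v_0,v_3].
As a 30×20 matrix over Z this has rank 20, with invariant factors (1,1,1,1,1,1,1,1,1,1,1,1,1,1,1,1,1,1,1,2).

Reading off H_k = ker ∂_k / im ∂_{k+1}:

  H_0: rank C_0 − rank ∂_1 = 10 − 9 = 1, and the invariant factors of ∂_1 are all 1, so H_0 ≅ Z.
  H_1: rank ker ∂_1 − rank ∂_2 = (30 − 9) − 20 = 1, and ∂_2 has invariant factor 2 > 1, so H_1 ≅ Z ⊕ Z/2Z.
  H_2: rank ker ∂_2 − rank ∂_3 = (20 − 20) − 0 = 0, and there is no ∂_3, so H_2 ≅ 0.

(K is a triangulation of the Klein bottle.)

H_0 ≅ Z,  H_1 ≅ Z ⊕ Z/2Z,  H_2 = 0.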